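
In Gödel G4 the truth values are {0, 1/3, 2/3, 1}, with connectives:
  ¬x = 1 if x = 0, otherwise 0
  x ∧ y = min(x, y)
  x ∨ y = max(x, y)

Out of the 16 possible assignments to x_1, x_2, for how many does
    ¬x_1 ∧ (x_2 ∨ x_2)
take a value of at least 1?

x_1 = 0, x_2 = 0 ↦ 0  <
x_1 = 0, x_2 = 1/3 ↦ 1/3  <
x_1 = 0, x_2 = 2/3 ↦ 2/3  <
x_1 = 0, x_2 = 1 ↦ 1  ≥
x_1 = 1/3, x_2 = 0 ↦ 0  <
x_1 = 1/3, x_2 = 1/3 ↦ 0  <
x_1 = 1/3, x_2 = 2/3 ↦ 0  <
x_1 = 1/3, x_2 = 1 ↦ 0  <
x_1 = 2/3, x_2 = 0 ↦ 0  <
x_1 = 2/3, x_2 = 1/3 ↦ 0  <
x_1 = 2/3, x_2 = 2/3 ↦ 0  <
x_1 = 2/3, x_2 = 1 ↦ 0  <
x_1 = 1, x_2 = 0 ↦ 0  <
x_1 = 1, x_2 = 1/3 ↦ 0  <
x_1 = 1, x_2 = 2/3 ↦ 0  <
x_1 = 1, x_2 = 1 ↦ 0  <
So 1 of the 16 assignments meets the threshold.

1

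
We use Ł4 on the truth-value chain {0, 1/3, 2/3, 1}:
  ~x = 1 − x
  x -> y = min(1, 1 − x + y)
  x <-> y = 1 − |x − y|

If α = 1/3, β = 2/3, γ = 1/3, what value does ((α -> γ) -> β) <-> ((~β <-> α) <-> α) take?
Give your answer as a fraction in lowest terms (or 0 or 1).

α -> γ = 1/3 -> 1/3 = 1
(α -> γ) -> β = 1 -> 2/3 = 2/3
~β = ~2/3 = 1/3
~β <-> α = 1/3 <-> 1/3 = 1
(~β <-> α) <-> α = 1 <-> 1/3 = 1/3
((α -> γ) -> β) <-> ((~β <-> α) <-> α) = 2/3 <-> 1/3 = 2/3

2/3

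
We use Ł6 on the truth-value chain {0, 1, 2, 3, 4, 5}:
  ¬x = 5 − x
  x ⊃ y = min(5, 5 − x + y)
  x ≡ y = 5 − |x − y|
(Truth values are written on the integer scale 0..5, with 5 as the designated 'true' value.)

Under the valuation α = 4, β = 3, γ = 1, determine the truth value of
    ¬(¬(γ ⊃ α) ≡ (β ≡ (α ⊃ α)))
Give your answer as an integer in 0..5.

γ ⊃ α = 1 ⊃ 4 = 5
¬(γ ⊃ α) = ¬5 = 0
α ⊃ α = 4 ⊃ 4 = 5
β ≡ (α ⊃ α) = 3 ≡ 5 = 3
¬(γ ⊃ α) ≡ (β ≡ (α ⊃ α)) = 0 ≡ 3 = 2
¬(¬(γ ⊃ α) ≡ (β ≡ (α ⊃ α))) = ¬2 = 3

3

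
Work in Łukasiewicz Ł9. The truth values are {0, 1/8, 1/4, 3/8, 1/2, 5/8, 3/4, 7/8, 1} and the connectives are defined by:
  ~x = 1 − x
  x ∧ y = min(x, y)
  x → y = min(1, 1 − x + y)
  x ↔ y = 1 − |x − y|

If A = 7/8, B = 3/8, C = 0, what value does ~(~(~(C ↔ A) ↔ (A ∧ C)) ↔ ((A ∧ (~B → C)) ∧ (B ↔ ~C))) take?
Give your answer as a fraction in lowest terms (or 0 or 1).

C ↔ A = 0 ↔ 7/8 = 1/8
~(C ↔ A) = ~1/8 = 7/8
A ∧ C = 7/8 ∧ 0 = 0
~(C ↔ A) ↔ (A ∧ C) = 7/8 ↔ 0 = 1/8
~(~(C ↔ A) ↔ (A ∧ C)) = ~1/8 = 7/8
~B = ~3/8 = 5/8
~B → C = 5/8 → 0 = 3/8
A ∧ (~B → C) = 7/8 ∧ 3/8 = 3/8
~C = ~0 = 1
B ↔ ~C = 3/8 ↔ 1 = 3/8
(A ∧ (~B → C)) ∧ (B ↔ ~C) = 3/8 ∧ 3/8 = 3/8
~(~(C ↔ A) ↔ (A ∧ C)) ↔ ((A ∧ (~B → C)) ∧ (B ↔ ~C)) = 7/8 ↔ 3/8 = 1/2
~(~(~(C ↔ A) ↔ (A ∧ C)) ↔ ((A ∧ (~B → C)) ∧ (B ↔ ~C))) = ~1/2 = 1/2

1/2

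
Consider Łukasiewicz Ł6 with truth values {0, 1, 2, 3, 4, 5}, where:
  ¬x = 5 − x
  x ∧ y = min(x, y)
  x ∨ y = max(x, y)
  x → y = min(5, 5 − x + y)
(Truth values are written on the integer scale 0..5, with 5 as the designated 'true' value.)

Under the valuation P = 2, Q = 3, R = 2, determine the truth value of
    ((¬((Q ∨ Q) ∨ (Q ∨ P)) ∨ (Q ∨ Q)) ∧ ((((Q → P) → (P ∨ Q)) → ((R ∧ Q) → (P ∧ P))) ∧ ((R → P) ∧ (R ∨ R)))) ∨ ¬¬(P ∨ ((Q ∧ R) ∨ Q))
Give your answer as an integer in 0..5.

3

Q ∨ Q = 3 ∨ 3 = 3
Q ∨ P = 3 ∨ 2 = 3
(Q ∨ Q) ∨ (Q ∨ P) = 3 ∨ 3 = 3
¬((Q ∨ Q) ∨ (Q ∨ P)) = ¬3 = 2
Q ∨ Q = 3 ∨ 3 = 3
¬((Q ∨ Q) ∨ (Q ∨ P)) ∨ (Q ∨ Q) = 2 ∨ 3 = 3
Q → P = 3 → 2 = 4
P ∨ Q = 2 ∨ 3 = 3
(Q → P) → (P ∨ Q) = 4 → 3 = 4
R ∧ Q = 2 ∧ 3 = 2
P ∧ P = 2 ∧ 2 = 2
(R ∧ Q) → (P ∧ P) = 2 → 2 = 5
((Q → P) → (P ∨ Q)) → ((R ∧ Q) → (P ∧ P)) = 4 → 5 = 5
R → P = 2 → 2 = 5
R ∨ R = 2 ∨ 2 = 2
(R → P) ∧ (R ∨ R) = 5 ∧ 2 = 2
(((Q → P) → (P ∨ Q)) → ((R ∧ Q) → (P ∧ P))) ∧ ((R → P) ∧ (R ∨ R)) = 5 ∧ 2 = 2
(¬((Q ∨ Q) ∨ (Q ∨ P)) ∨ (Q ∨ Q)) ∧ ((((Q → P) → (P ∨ Q)) → ((R ∧ Q) → (P ∧ P))) ∧ ((R → P) ∧ (R ∨ R))) = 3 ∧ 2 = 2
Q ∧ R = 3 ∧ 2 = 2
(Q ∧ R) ∨ Q = 2 ∨ 3 = 3
P ∨ ((Q ∧ R) ∨ Q) = 2 ∨ 3 = 3
¬(P ∨ ((Q ∧ R) ∨ Q)) = ¬3 = 2
¬¬(P ∨ ((Q ∧ R) ∨ Q)) = ¬2 = 3
((¬((Q ∨ Q) ∨ (Q ∨ P)) ∨ (Q ∨ Q)) ∧ ((((Q → P) → (P ∨ Q)) → ((R ∧ Q) → (P ∧ P))) ∧ ((R → P) ∧ (R ∨ R)))) ∨ ¬¬(P ∨ ((Q ∧ R) ∨ Q)) = 2 ∨ 3 = 3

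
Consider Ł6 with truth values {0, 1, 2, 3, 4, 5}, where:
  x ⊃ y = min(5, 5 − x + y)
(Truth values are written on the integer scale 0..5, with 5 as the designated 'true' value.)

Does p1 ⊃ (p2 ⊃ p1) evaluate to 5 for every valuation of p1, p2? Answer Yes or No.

At p1 = 1, p2 = 3, for instance:
p2 ⊃ p1 = 3 ⊃ 1 = 3
p1 ⊃ (p2 ⊃ p1) = 1 ⊃ 3 = 5
and checking the remaining 35 assignments likewise gives ≥ 5 in every case.

Yes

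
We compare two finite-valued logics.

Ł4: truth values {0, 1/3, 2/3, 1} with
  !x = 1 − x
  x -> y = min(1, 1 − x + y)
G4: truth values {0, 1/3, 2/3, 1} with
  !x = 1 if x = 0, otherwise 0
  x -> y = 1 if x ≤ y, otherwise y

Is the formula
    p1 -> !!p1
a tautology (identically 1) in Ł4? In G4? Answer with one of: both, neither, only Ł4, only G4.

In Ł4: every assignment gives 1 — tautology.
In G4: every assignment gives 1 — tautology.

both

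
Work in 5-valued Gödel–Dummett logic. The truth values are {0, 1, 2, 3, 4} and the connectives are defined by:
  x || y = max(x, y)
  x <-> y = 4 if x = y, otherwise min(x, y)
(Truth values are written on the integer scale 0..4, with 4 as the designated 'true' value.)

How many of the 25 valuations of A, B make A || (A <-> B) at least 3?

value 4: 9 assignments (counts)
value 3: 4 assignments (counts)
value 2: 4 assignments
value 1: 4 assignments
value 0: 4 assignments
So 13 of the 25 assignments meet the threshold.

13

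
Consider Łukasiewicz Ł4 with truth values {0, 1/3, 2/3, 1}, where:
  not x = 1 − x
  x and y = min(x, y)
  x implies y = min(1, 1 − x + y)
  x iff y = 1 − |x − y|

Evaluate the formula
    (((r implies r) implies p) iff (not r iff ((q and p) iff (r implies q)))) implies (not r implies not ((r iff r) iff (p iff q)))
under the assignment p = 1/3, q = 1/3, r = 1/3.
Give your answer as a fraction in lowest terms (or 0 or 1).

2/3

r implies r = 1/3 implies 1/3 = 1
(r implies r) implies p = 1 implies 1/3 = 1/3
not r = not 1/3 = 2/3
q and p = 1/3 and 1/3 = 1/3
r implies q = 1/3 implies 1/3 = 1
(q and p) iff (r implies q) = 1/3 iff 1 = 1/3
not r iff ((q and p) iff (r implies q)) = 2/3 iff 1/3 = 2/3
((r implies r) implies p) iff (not r iff ((q and p) iff (r implies q))) = 1/3 iff 2/3 = 2/3
not r = not 1/3 = 2/3
r iff r = 1/3 iff 1/3 = 1
p iff q = 1/3 iff 1/3 = 1
(r iff r) iff (p iff q) = 1 iff 1 = 1
not ((r iff r) iff (p iff q)) = not 1 = 0
not r implies not ((r iff r) iff (p iff q)) = 2/3 implies 0 = 1/3
(((r implies r) implies p) iff (not r iff ((q and p) iff (r implies q)))) implies (not r implies not ((r iff r) iff (p iff q))) = 2/3 implies 1/3 = 2/3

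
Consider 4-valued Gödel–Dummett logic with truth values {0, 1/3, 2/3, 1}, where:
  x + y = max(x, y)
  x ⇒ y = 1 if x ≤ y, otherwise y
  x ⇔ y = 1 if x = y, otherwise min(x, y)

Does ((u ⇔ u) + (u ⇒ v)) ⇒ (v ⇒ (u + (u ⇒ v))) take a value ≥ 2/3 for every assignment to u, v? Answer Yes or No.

u = 0, v = 0 ↦ 1
u = 0, v = 1/3 ↦ 1
u = 0, v = 2/3 ↦ 1
u = 0, v = 1 ↦ 1
u = 1/3, v = 0 ↦ 1
u = 1/3, v = 1/3 ↦ 1
u = 1/3, v = 2/3 ↦ 1
u = 1/3, v = 1 ↦ 1
u = 2/3, v = 0 ↦ 1
u = 2/3, v = 1/3 ↦ 1
u = 2/3, v = 2/3 ↦ 1
u = 2/3, v = 1 ↦ 1
u = 1, v = 0 ↦ 1
u = 1, v = 1/3 ↦ 1
u = 1, v = 2/3 ↦ 1
u = 1, v = 1 ↦ 1
Every assignment gives a value ≥ 2/3.

Yes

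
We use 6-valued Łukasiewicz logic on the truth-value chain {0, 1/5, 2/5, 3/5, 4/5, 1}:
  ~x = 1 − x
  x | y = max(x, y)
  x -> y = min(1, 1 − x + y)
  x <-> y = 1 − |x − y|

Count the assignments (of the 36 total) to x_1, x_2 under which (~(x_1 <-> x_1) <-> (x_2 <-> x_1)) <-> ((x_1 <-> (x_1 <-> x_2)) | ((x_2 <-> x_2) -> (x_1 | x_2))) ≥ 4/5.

value 1: 8 assignments (counts)
value 4/5: 9 assignments (counts)
value 3/5: 8 assignments
value 2/5: 6 assignments
value 1/5: 4 assignments
value 0: 1 assignment
So 17 of the 36 assignments meet the threshold.

17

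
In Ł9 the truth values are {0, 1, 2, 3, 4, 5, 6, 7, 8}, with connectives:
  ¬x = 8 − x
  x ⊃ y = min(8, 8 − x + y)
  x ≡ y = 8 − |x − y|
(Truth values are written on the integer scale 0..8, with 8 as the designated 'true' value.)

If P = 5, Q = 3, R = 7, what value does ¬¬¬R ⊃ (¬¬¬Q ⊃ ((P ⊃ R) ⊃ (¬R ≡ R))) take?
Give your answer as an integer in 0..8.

8

¬R = ¬7 = 1
¬¬R = ¬1 = 7
¬¬¬R = ¬7 = 1
¬Q = ¬3 = 5
¬¬Q = ¬5 = 3
¬¬¬Q = ¬3 = 5
P ⊃ R = 5 ⊃ 7 = 8
¬R = ¬7 = 1
¬R ≡ R = 1 ≡ 7 = 2
(P ⊃ R) ⊃ (¬R ≡ R) = 8 ⊃ 2 = 2
¬¬¬Q ⊃ ((P ⊃ R) ⊃ (¬R ≡ R)) = 5 ⊃ 2 = 5
¬¬¬R ⊃ (¬¬¬Q ⊃ ((P ⊃ R) ⊃ (¬R ≡ R))) = 1 ⊃ 5 = 8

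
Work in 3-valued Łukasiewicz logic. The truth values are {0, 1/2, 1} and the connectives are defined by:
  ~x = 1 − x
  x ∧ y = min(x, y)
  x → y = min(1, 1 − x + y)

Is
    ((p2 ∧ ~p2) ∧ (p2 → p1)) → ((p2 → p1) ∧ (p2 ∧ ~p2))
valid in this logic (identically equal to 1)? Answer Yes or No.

p1 = 0, p2 = 0 ↦ 1
p1 = 0, p2 = 1/2 ↦ 1
p1 = 0, p2 = 1 ↦ 1
p1 = 1/2, p2 = 0 ↦ 1
p1 = 1/2, p2 = 1/2 ↦ 1
p1 = 1/2, p2 = 1 ↦ 1
p1 = 1, p2 = 0 ↦ 1
p1 = 1, p2 = 1/2 ↦ 1
p1 = 1, p2 = 1 ↦ 1
Every assignment gives a value ≥ 1.

Yes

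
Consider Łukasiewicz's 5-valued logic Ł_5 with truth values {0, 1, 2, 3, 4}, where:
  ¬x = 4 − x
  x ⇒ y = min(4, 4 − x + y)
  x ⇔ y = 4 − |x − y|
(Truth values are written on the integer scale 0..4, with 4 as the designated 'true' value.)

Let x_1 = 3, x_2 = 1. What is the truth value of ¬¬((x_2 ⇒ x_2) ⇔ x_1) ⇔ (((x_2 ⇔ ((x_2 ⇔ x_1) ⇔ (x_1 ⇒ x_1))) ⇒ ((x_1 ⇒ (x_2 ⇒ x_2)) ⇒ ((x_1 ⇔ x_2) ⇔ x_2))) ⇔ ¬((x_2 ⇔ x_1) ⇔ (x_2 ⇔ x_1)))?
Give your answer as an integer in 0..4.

x_2 ⇒ x_2 = 1 ⇒ 1 = 4
(x_2 ⇒ x_2) ⇔ x_1 = 4 ⇔ 3 = 3
¬((x_2 ⇒ x_2) ⇔ x_1) = ¬3 = 1
¬¬((x_2 ⇒ x_2) ⇔ x_1) = ¬1 = 3
x_2 ⇔ x_1 = 1 ⇔ 3 = 2
x_1 ⇒ x_1 = 3 ⇒ 3 = 4
(x_2 ⇔ x_1) ⇔ (x_1 ⇒ x_1) = 2 ⇔ 4 = 2
x_2 ⇔ ((x_2 ⇔ x_1) ⇔ (x_1 ⇒ x_1)) = 1 ⇔ 2 = 3
x_2 ⇒ x_2 = 1 ⇒ 1 = 4
x_1 ⇒ (x_2 ⇒ x_2) = 3 ⇒ 4 = 4
x_1 ⇔ x_2 = 3 ⇔ 1 = 2
(x_1 ⇔ x_2) ⇔ x_2 = 2 ⇔ 1 = 3
(x_1 ⇒ (x_2 ⇒ x_2)) ⇒ ((x_1 ⇔ x_2) ⇔ x_2) = 4 ⇒ 3 = 3
(x_2 ⇔ ((x_2 ⇔ x_1) ⇔ (x_1 ⇒ x_1))) ⇒ ((x_1 ⇒ (x_2 ⇒ x_2)) ⇒ ((x_1 ⇔ x_2) ⇔ x_2)) = 3 ⇒ 3 = 4
x_2 ⇔ x_1 = 1 ⇔ 3 = 2
x_2 ⇔ x_1 = 1 ⇔ 3 = 2
(x_2 ⇔ x_1) ⇔ (x_2 ⇔ x_1) = 2 ⇔ 2 = 4
¬((x_2 ⇔ x_1) ⇔ (x_2 ⇔ x_1)) = ¬4 = 0
((x_2 ⇔ ((x_2 ⇔ x_1) ⇔ (x_1 ⇒ x_1))) ⇒ ((x_1 ⇒ (x_2 ⇒ x_2)) ⇒ ((x_1 ⇔ x_2) ⇔ x_2))) ⇔ ¬((x_2 ⇔ x_1) ⇔ (x_2 ⇔ x_1)) = 4 ⇔ 0 = 0
¬¬((x_2 ⇒ x_2) ⇔ x_1) ⇔ (((x_2 ⇔ ((x_2 ⇔ x_1) ⇔ (x_1 ⇒ x_1))) ⇒ ((x_1 ⇒ (x_2 ⇒ x_2)) ⇒ ((x_1 ⇔ x_2) ⇔ x_2))) ⇔ ¬((x_2 ⇔ x_1) ⇔ (x_2 ⇔ x_1))) = 3 ⇔ 0 = 1

1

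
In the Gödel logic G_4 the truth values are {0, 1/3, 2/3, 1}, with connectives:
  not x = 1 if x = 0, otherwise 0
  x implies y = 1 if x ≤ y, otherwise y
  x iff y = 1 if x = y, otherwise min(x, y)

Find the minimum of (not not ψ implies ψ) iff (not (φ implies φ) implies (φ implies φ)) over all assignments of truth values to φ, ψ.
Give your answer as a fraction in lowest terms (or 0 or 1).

Take φ = 0, ψ = 1/3:
not ψ = not 1/3 = 0
not not ψ = not 0 = 1
not not ψ implies ψ = 1 implies 1/3 = 1/3
φ implies φ = 0 implies 0 = 1
not (φ implies φ) = not 1 = 0
φ implies φ = 0 implies 0 = 1
not (φ implies φ) implies (φ implies φ) = 0 implies 1 = 1
(not not ψ implies ψ) iff (not (φ implies φ) implies (φ implies φ)) = 1/3 iff 1 = 1/3
No assignment yields a value below 1/3, so this is the minimum.

1/3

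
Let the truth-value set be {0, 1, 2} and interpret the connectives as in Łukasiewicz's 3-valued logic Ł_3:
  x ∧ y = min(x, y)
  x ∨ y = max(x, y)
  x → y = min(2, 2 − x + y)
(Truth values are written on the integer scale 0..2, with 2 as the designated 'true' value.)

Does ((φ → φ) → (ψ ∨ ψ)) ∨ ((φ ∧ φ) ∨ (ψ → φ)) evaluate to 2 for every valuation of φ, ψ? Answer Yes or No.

Counterexample: take φ = 0, ψ = 1.
φ → φ = 0 → 0 = 2
ψ ∨ ψ = 1 ∨ 1 = 1
(φ → φ) → (ψ ∨ ψ) = 2 → 1 = 1
φ ∧ φ = 0 ∧ 0 = 0
ψ → φ = 1 → 0 = 1
(φ ∧ φ) ∨ (ψ → φ) = 0 ∨ 1 = 1
((φ → φ) → (ψ ∨ ψ)) ∨ ((φ ∧ φ) ∨ (ψ → φ)) = 1 ∨ 1 = 1
This gives 1 ≠ 2.

No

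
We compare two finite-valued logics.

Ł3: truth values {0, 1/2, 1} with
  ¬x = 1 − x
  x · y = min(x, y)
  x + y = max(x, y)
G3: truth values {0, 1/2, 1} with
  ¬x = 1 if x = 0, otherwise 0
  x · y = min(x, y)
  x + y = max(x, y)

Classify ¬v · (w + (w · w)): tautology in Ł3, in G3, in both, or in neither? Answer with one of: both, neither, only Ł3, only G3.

neither

In Ł3: at v = 0, w = 0 the value is 0 — not a tautology.
In G3: at v = 0, w = 0 the value is 0 — not a tautology.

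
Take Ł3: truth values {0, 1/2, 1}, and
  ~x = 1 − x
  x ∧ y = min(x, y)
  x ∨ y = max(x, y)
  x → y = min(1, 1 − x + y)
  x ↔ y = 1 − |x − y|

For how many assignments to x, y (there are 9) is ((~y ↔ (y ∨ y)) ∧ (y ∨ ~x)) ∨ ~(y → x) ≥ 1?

x = 0, y = 0 ↦ 0  <
x = 0, y = 1/2 ↦ 1  ≥
x = 0, y = 1 ↦ 1  ≥
x = 1/2, y = 0 ↦ 0  <
x = 1/2, y = 1/2 ↦ 1/2  <
x = 1/2, y = 1 ↦ 1/2  <
x = 1, y = 0 ↦ 0  <
x = 1, y = 1/2 ↦ 1/2  <
x = 1, y = 1 ↦ 0  <
So 2 of the 9 assignments meet the threshold.

2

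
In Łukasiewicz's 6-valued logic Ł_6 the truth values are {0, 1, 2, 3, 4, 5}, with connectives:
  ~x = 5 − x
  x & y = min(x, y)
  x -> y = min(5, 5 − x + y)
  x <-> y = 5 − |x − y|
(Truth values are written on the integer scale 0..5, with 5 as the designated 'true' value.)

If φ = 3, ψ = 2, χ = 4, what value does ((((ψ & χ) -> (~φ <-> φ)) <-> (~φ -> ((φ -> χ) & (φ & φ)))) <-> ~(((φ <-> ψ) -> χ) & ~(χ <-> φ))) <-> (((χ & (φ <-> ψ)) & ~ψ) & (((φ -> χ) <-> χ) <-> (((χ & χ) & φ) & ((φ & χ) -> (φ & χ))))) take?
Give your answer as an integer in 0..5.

ψ & χ = 2 & 4 = 2
~φ = ~3 = 2
~φ <-> φ = 2 <-> 3 = 4
(ψ & χ) -> (~φ <-> φ) = 2 -> 4 = 5
~φ = ~3 = 2
φ -> χ = 3 -> 4 = 5
φ & φ = 3 & 3 = 3
(φ -> χ) & (φ & φ) = 5 & 3 = 3
~φ -> ((φ -> χ) & (φ & φ)) = 2 -> 3 = 5
((ψ & χ) -> (~φ <-> φ)) <-> (~φ -> ((φ -> χ) & (φ & φ))) = 5 <-> 5 = 5
φ <-> ψ = 3 <-> 2 = 4
(φ <-> ψ) -> χ = 4 -> 4 = 5
χ <-> φ = 4 <-> 3 = 4
~(χ <-> φ) = ~4 = 1
((φ <-> ψ) -> χ) & ~(χ <-> φ) = 5 & 1 = 1
~(((φ <-> ψ) -> χ) & ~(χ <-> φ)) = ~1 = 4
(((ψ & χ) -> (~φ <-> φ)) <-> (~φ -> ((φ -> χ) & (φ & φ)))) <-> ~(((φ <-> ψ) -> χ) & ~(χ <-> φ)) = 5 <-> 4 = 4
φ <-> ψ = 3 <-> 2 = 4
χ & (φ <-> ψ) = 4 & 4 = 4
~ψ = ~2 = 3
(χ & (φ <-> ψ)) & ~ψ = 4 & 3 = 3
φ -> χ = 3 -> 4 = 5
(φ -> χ) <-> χ = 5 <-> 4 = 4
χ & χ = 4 & 4 = 4
(χ & χ) & φ = 4 & 3 = 3
φ & χ = 3 & 4 = 3
φ & χ = 3 & 4 = 3
(φ & χ) -> (φ & χ) = 3 -> 3 = 5
((χ & χ) & φ) & ((φ & χ) -> (φ & χ)) = 3 & 5 = 3
((φ -> χ) <-> χ) <-> (((χ & χ) & φ) & ((φ & χ) -> (φ & χ))) = 4 <-> 3 = 4
((χ & (φ <-> ψ)) & ~ψ) & (((φ -> χ) <-> χ) <-> (((χ & χ) & φ) & ((φ & χ) -> (φ & χ)))) = 3 & 4 = 3
((((ψ & χ) -> (~φ <-> φ)) <-> (~φ -> ((φ -> χ) & (φ & φ)))) <-> ~(((φ <-> ψ) -> χ) & ~(χ <-> φ))) <-> (((χ & (φ <-> ψ)) & ~ψ) & (((φ -> χ) <-> χ) <-> (((χ & χ) & φ) & ((φ & χ) -> (φ & χ))))) = 4 <-> 3 = 4

4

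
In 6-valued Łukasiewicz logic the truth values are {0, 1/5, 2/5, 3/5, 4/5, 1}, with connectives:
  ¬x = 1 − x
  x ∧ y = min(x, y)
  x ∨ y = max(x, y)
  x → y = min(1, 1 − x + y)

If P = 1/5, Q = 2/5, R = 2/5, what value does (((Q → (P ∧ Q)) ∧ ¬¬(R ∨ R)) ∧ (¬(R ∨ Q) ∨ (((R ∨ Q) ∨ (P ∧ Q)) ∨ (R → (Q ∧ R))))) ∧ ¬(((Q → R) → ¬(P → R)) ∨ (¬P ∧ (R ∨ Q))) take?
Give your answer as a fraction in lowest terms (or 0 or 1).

2/5

P ∧ Q = 1/5 ∧ 2/5 = 1/5
Q → (P ∧ Q) = 2/5 → 1/5 = 4/5
R ∨ R = 2/5 ∨ 2/5 = 2/5
¬(R ∨ R) = ¬2/5 = 3/5
¬¬(R ∨ R) = ¬3/5 = 2/5
(Q → (P ∧ Q)) ∧ ¬¬(R ∨ R) = 4/5 ∧ 2/5 = 2/5
R ∨ Q = 2/5 ∨ 2/5 = 2/5
¬(R ∨ Q) = ¬2/5 = 3/5
R ∨ Q = 2/5 ∨ 2/5 = 2/5
P ∧ Q = 1/5 ∧ 2/5 = 1/5
(R ∨ Q) ∨ (P ∧ Q) = 2/5 ∨ 1/5 = 2/5
Q ∧ R = 2/5 ∧ 2/5 = 2/5
R → (Q ∧ R) = 2/5 → 2/5 = 1
((R ∨ Q) ∨ (P ∧ Q)) ∨ (R → (Q ∧ R)) = 2/5 ∨ 1 = 1
¬(R ∨ Q) ∨ (((R ∨ Q) ∨ (P ∧ Q)) ∨ (R → (Q ∧ R))) = 3/5 ∨ 1 = 1
((Q → (P ∧ Q)) ∧ ¬¬(R ∨ R)) ∧ (¬(R ∨ Q) ∨ (((R ∨ Q) ∨ (P ∧ Q)) ∨ (R → (Q ∧ R)))) = 2/5 ∧ 1 = 2/5
Q → R = 2/5 → 2/5 = 1
P → R = 1/5 → 2/5 = 1
¬(P → R) = ¬1 = 0
(Q → R) → ¬(P → R) = 1 → 0 = 0
¬P = ¬1/5 = 4/5
R ∨ Q = 2/5 ∨ 2/5 = 2/5
¬P ∧ (R ∨ Q) = 4/5 ∧ 2/5 = 2/5
((Q → R) → ¬(P → R)) ∨ (¬P ∧ (R ∨ Q)) = 0 ∨ 2/5 = 2/5
¬(((Q → R) → ¬(P → R)) ∨ (¬P ∧ (R ∨ Q))) = ¬2/5 = 3/5
(((Q → (P ∧ Q)) ∧ ¬¬(R ∨ R)) ∧ (¬(R ∨ Q) ∨ (((R ∨ Q) ∨ (P ∧ Q)) ∨ (R → (Q ∧ R))))) ∧ ¬(((Q → R) → ¬(P → R)) ∨ (¬P ∧ (R ∨ Q))) = 2/5 ∧ 3/5 = 2/5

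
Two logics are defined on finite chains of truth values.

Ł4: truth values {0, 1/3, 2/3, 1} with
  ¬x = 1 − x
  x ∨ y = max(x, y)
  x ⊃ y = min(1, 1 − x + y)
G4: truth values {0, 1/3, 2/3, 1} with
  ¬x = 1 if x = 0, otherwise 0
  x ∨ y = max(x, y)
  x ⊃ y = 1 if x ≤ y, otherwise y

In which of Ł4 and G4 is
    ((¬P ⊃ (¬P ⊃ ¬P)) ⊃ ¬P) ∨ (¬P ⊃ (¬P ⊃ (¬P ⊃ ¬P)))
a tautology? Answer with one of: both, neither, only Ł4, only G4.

In Ł4: every assignment gives 1 — tautology.
In G4: every assignment gives 1 — tautology.

both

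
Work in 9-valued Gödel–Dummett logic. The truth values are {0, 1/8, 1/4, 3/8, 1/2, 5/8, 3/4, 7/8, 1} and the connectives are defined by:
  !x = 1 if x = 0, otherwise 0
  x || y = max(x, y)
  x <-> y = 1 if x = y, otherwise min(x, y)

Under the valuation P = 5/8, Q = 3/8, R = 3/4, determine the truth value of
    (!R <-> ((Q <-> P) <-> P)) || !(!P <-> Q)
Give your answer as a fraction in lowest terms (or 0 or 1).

!R = !3/4 = 0
Q <-> P = 3/8 <-> 5/8 = 3/8
(Q <-> P) <-> P = 3/8 <-> 5/8 = 3/8
!R <-> ((Q <-> P) <-> P) = 0 <-> 3/8 = 0
!P = !5/8 = 0
!P <-> Q = 0 <-> 3/8 = 0
!(!P <-> Q) = !0 = 1
(!R <-> ((Q <-> P) <-> P)) || !(!P <-> Q) = 0 || 1 = 1

1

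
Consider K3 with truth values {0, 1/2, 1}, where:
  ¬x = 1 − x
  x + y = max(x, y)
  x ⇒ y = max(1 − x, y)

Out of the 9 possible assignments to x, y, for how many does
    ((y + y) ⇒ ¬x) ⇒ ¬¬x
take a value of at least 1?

3

x = 0, y = 0 ↦ 0  <
x = 0, y = 1/2 ↦ 0  <
x = 0, y = 1 ↦ 0  <
x = 1/2, y = 0 ↦ 1/2  <
x = 1/2, y = 1/2 ↦ 1/2  <
x = 1/2, y = 1 ↦ 1/2  <
x = 1, y = 0 ↦ 1  ≥
x = 1, y = 1/2 ↦ 1  ≥
x = 1, y = 1 ↦ 1  ≥
So 3 of the 9 assignments meet the threshold.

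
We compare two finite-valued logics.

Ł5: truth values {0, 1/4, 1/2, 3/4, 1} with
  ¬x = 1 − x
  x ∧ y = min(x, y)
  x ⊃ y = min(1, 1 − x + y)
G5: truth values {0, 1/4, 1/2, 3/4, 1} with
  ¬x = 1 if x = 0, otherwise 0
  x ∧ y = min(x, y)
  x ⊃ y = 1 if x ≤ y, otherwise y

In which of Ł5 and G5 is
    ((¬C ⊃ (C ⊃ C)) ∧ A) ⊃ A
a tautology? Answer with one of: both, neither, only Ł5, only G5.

both

In Ł5: every assignment gives 1 — tautology.
In G5: every assignment gives 1 — tautology.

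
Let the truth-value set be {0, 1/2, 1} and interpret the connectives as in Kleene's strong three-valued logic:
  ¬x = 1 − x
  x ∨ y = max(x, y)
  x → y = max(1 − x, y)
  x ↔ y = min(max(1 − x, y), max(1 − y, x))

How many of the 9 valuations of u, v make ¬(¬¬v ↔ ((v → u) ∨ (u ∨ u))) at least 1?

u = 0, v = 0 ↦ 1  ≥
u = 0, v = 1/2 ↦ 1/2  <
u = 0, v = 1 ↦ 1  ≥
u = 1/2, v = 0 ↦ 1  ≥
u = 1/2, v = 1/2 ↦ 1/2  <
u = 1/2, v = 1 ↦ 1/2  <
u = 1, v = 0 ↦ 1  ≥
u = 1, v = 1/2 ↦ 1/2  <
u = 1, v = 1 ↦ 0  <
So 4 of the 9 assignments meet the threshold.

4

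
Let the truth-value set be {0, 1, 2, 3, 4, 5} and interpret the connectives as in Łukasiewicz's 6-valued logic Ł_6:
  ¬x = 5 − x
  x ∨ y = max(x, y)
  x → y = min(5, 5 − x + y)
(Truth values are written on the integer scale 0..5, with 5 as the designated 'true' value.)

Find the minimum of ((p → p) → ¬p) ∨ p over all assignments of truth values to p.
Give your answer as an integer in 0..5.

Take p = 2:
p → p = 2 → 2 = 5
¬p = ¬2 = 3
(p → p) → ¬p = 5 → 3 = 3
((p → p) → ¬p) ∨ p = 3 ∨ 2 = 3
No assignment yields a value below 3, so this is the minimum.

3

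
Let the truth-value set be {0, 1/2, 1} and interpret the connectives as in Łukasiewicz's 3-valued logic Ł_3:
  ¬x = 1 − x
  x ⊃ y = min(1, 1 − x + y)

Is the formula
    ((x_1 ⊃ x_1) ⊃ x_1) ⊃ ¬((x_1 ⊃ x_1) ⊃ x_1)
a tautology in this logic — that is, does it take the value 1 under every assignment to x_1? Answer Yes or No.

Counterexample: take x_1 = 1.
x_1 ⊃ x_1 = 1 ⊃ 1 = 1
(x_1 ⊃ x_1) ⊃ x_1 = 1 ⊃ 1 = 1
x_1 ⊃ x_1 = 1 ⊃ 1 = 1
(x_1 ⊃ x_1) ⊃ x_1 = 1 ⊃ 1 = 1
¬((x_1 ⊃ x_1) ⊃ x_1) = ¬1 = 0
((x_1 ⊃ x_1) ⊃ x_1) ⊃ ¬((x_1 ⊃ x_1) ⊃ x_1) = 1 ⊃ 0 = 0
This gives 0 ≠ 1.

No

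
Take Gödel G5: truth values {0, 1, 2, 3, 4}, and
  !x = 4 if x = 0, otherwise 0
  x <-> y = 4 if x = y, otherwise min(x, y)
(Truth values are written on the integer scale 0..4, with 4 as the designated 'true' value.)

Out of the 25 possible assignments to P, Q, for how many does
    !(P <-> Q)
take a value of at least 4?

8

value 4: 8 assignments (counts)
value 0: 17 assignments
So 8 of the 25 assignments meet the threshold.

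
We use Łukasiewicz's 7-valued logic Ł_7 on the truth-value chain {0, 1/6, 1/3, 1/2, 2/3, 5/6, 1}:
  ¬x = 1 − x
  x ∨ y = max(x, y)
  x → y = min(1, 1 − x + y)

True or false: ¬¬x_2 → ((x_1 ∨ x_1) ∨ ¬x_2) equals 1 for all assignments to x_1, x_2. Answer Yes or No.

Counterexample: take x_1 = 0, x_2 = 2/3.
¬x_2 = ¬2/3 = 1/3
¬¬x_2 = ¬1/3 = 2/3
x_1 ∨ x_1 = 0 ∨ 0 = 0
¬x_2 = ¬2/3 = 1/3
(x_1 ∨ x_1) ∨ ¬x_2 = 0 ∨ 1/3 = 1/3
¬¬x_2 → ((x_1 ∨ x_1) ∨ ¬x_2) = 2/3 → 1/3 = 2/3
This gives 2/3 ≠ 1.

No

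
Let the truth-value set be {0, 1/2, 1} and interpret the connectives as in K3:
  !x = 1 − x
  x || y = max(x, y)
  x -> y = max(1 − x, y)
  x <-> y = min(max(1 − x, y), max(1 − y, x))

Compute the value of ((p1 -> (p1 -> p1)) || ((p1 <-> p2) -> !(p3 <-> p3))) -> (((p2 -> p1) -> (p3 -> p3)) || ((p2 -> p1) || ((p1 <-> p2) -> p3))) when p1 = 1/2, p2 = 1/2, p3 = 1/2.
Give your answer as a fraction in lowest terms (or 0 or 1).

1/2

p1 -> p1 = 1/2 -> 1/2 = 1/2
p1 -> (p1 -> p1) = 1/2 -> 1/2 = 1/2
p1 <-> p2 = 1/2 <-> 1/2 = 1/2
p3 <-> p3 = 1/2 <-> 1/2 = 1/2
!(p3 <-> p3) = !1/2 = 1/2
(p1 <-> p2) -> !(p3 <-> p3) = 1/2 -> 1/2 = 1/2
(p1 -> (p1 -> p1)) || ((p1 <-> p2) -> !(p3 <-> p3)) = 1/2 || 1/2 = 1/2
p2 -> p1 = 1/2 -> 1/2 = 1/2
p3 -> p3 = 1/2 -> 1/2 = 1/2
(p2 -> p1) -> (p3 -> p3) = 1/2 -> 1/2 = 1/2
p2 -> p1 = 1/2 -> 1/2 = 1/2
p1 <-> p2 = 1/2 <-> 1/2 = 1/2
(p1 <-> p2) -> p3 = 1/2 -> 1/2 = 1/2
(p2 -> p1) || ((p1 <-> p2) -> p3) = 1/2 || 1/2 = 1/2
((p2 -> p1) -> (p3 -> p3)) || ((p2 -> p1) || ((p1 <-> p2) -> p3)) = 1/2 || 1/2 = 1/2
((p1 -> (p1 -> p1)) || ((p1 <-> p2) -> !(p3 <-> p3))) -> (((p2 -> p1) -> (p3 -> p3)) || ((p2 -> p1) || ((p1 <-> p2) -> p3))) = 1/2 -> 1/2 = 1/2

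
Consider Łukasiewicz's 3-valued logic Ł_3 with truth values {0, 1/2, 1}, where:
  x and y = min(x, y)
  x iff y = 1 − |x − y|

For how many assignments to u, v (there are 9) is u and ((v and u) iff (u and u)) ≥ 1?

1

u = 0, v = 0 ↦ 0  <
u = 0, v = 1/2 ↦ 0  <
u = 0, v = 1 ↦ 0  <
u = 1/2, v = 0 ↦ 1/2  <
u = 1/2, v = 1/2 ↦ 1/2  <
u = 1/2, v = 1 ↦ 1/2  <
u = 1, v = 0 ↦ 0  <
u = 1, v = 1/2 ↦ 1/2  <
u = 1, v = 1 ↦ 1  ≥
So 1 of the 9 assignments meets the threshold.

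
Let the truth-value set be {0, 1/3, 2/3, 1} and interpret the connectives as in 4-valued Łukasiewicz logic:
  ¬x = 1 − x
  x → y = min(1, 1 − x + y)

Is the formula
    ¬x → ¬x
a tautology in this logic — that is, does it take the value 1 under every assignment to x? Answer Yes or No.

x = 0 ↦ 1
x = 1/3 ↦ 1
x = 2/3 ↦ 1
x = 1 ↦ 1
Every assignment gives a value ≥ 1.

Yes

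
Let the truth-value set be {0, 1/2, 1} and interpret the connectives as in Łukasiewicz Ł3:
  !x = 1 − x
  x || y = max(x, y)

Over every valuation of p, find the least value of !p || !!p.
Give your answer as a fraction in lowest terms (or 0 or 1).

Take p = 1/2:
!p = !1/2 = 1/2
!p = !1/2 = 1/2
!!p = !1/2 = 1/2
!p || !!p = 1/2 || 1/2 = 1/2
No assignment yields a value below 1/2, so this is the minimum.

1/2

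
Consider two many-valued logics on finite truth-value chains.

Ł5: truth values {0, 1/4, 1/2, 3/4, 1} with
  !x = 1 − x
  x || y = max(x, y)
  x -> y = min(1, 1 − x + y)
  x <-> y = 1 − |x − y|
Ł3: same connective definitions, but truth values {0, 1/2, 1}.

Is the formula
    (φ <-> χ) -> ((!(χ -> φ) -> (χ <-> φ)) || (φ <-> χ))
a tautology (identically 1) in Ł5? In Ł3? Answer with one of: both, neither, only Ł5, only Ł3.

In Ł5: every assignment gives 1 — tautology.
In Ł3: every assignment gives 1 — tautology.

both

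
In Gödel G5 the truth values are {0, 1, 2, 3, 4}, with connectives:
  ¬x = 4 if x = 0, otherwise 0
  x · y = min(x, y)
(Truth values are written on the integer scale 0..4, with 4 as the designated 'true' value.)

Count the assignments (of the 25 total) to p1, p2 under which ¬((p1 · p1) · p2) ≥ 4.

value 4: 9 assignments (counts)
value 0: 16 assignments
So 9 of the 25 assignments meet the threshold.

9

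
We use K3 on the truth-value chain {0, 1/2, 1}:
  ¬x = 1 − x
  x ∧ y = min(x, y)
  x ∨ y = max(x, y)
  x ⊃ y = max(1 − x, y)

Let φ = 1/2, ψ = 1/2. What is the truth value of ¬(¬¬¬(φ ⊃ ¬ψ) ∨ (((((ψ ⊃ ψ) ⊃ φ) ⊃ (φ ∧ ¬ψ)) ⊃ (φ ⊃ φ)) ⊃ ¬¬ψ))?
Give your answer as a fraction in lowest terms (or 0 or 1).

¬ψ = ¬1/2 = 1/2
φ ⊃ ¬ψ = 1/2 ⊃ 1/2 = 1/2
¬(φ ⊃ ¬ψ) = ¬1/2 = 1/2
¬¬(φ ⊃ ¬ψ) = ¬1/2 = 1/2
¬¬¬(φ ⊃ ¬ψ) = ¬1/2 = 1/2
ψ ⊃ ψ = 1/2 ⊃ 1/2 = 1/2
(ψ ⊃ ψ) ⊃ φ = 1/2 ⊃ 1/2 = 1/2
¬ψ = ¬1/2 = 1/2
φ ∧ ¬ψ = 1/2 ∧ 1/2 = 1/2
((ψ ⊃ ψ) ⊃ φ) ⊃ (φ ∧ ¬ψ) = 1/2 ⊃ 1/2 = 1/2
φ ⊃ φ = 1/2 ⊃ 1/2 = 1/2
(((ψ ⊃ ψ) ⊃ φ) ⊃ (φ ∧ ¬ψ)) ⊃ (φ ⊃ φ) = 1/2 ⊃ 1/2 = 1/2
¬ψ = ¬1/2 = 1/2
¬¬ψ = ¬1/2 = 1/2
((((ψ ⊃ ψ) ⊃ φ) ⊃ (φ ∧ ¬ψ)) ⊃ (φ ⊃ φ)) ⊃ ¬¬ψ = 1/2 ⊃ 1/2 = 1/2
¬¬¬(φ ⊃ ¬ψ) ∨ (((((ψ ⊃ ψ) ⊃ φ) ⊃ (φ ∧ ¬ψ)) ⊃ (φ ⊃ φ)) ⊃ ¬¬ψ) = 1/2 ∨ 1/2 = 1/2
¬(¬¬¬(φ ⊃ ¬ψ) ∨ (((((ψ ⊃ ψ) ⊃ φ) ⊃ (φ ∧ ¬ψ)) ⊃ (φ ⊃ φ)) ⊃ ¬¬ψ)) = ¬1/2 = 1/2

1/2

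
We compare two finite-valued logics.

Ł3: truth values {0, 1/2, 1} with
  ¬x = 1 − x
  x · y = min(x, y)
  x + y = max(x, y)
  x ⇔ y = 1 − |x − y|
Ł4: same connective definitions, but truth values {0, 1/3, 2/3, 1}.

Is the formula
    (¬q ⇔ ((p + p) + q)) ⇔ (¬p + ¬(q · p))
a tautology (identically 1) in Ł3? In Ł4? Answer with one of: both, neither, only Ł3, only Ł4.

In Ł3: at p = 0, q = 0 the value is 0 — not a tautology.
In Ł4: at p = 0, q = 0 the value is 0 — not a tautology.

neither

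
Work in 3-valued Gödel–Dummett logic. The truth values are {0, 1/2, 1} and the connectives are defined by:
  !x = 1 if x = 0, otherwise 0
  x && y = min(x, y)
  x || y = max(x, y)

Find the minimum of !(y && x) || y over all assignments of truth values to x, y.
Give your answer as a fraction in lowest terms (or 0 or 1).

1/2

Take x = 1/2, y = 1/2:
y && x = 1/2 && 1/2 = 1/2
!(y && x) = !1/2 = 0
!(y && x) || y = 0 || 1/2 = 1/2
No assignment yields a value below 1/2, so this is the minimum.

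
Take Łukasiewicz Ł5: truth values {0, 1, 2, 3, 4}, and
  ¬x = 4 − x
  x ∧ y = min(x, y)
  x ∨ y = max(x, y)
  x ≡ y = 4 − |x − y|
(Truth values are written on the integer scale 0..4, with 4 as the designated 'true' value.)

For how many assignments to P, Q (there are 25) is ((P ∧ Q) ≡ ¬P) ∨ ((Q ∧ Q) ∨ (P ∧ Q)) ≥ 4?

value 4: 9 assignments (counts)
value 3: 8 assignments
value 2: 5 assignments
value 1: 2 assignments
value 0: 1 assignment
So 9 of the 25 assignments meet the threshold.

9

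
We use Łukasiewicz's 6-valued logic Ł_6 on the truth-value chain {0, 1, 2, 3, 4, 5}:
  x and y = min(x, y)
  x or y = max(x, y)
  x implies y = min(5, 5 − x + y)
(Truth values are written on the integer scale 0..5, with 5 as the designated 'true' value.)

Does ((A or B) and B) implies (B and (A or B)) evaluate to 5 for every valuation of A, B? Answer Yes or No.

Yes

At A = 4, B = 0, for instance:
A or B = 4 or 0 = 4
(A or B) and B = 4 and 0 = 0
B and (A or B) = 0 and 4 = 0
((A or B) and B) implies (B and (A or B)) = 0 implies 0 = 5
and checking the remaining 35 assignments likewise gives ≥ 5 in every case.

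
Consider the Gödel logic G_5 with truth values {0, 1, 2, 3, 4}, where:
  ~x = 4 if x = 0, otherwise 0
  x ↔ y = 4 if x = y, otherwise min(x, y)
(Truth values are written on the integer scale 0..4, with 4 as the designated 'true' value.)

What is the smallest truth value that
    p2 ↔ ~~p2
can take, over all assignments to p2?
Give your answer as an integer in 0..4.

1

Take p2 = 1:
~p2 = ~1 = 0
~~p2 = ~0 = 4
p2 ↔ ~~p2 = 1 ↔ 4 = 1
No assignment yields a value below 1, so this is the minimum.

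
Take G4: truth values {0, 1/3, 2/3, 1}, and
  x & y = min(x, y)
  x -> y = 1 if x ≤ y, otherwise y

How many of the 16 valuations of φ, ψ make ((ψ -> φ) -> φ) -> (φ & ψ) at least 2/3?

6

φ = 0, ψ = 0 ↦ 1  ≥
φ = 0, ψ = 1/3 ↦ 0  <
φ = 0, ψ = 2/3 ↦ 0  <
φ = 0, ψ = 1 ↦ 0  <
φ = 1/3, ψ = 0 ↦ 0  <
φ = 1/3, ψ = 1/3 ↦ 1  ≥
φ = 1/3, ψ = 2/3 ↦ 1/3  <
φ = 1/3, ψ = 1 ↦ 1/3  <
φ = 2/3, ψ = 0 ↦ 0  <
φ = 2/3, ψ = 1/3 ↦ 1/3  <
φ = 2/3, ψ = 2/3 ↦ 1  ≥
φ = 2/3, ψ = 1 ↦ 2/3  ≥
φ = 1, ψ = 0 ↦ 0  <
φ = 1, ψ = 1/3 ↦ 1/3  <
φ = 1, ψ = 2/3 ↦ 2/3  ≥
φ = 1, ψ = 1 ↦ 1  ≥
So 6 of the 16 assignments meet the threshold.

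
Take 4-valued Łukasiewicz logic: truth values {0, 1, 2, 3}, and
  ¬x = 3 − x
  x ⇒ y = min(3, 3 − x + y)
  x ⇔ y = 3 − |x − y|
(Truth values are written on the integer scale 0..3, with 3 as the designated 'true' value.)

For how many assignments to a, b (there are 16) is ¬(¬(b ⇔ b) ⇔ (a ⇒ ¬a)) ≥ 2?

a = 0, b = 0 ↦ 3  ≥
a = 0, b = 1 ↦ 3  ≥
a = 0, b = 2 ↦ 3  ≥
a = 0, b = 3 ↦ 3  ≥
a = 1, b = 0 ↦ 3  ≥
a = 1, b = 1 ↦ 3  ≥
a = 1, b = 2 ↦ 3  ≥
a = 1, b = 3 ↦ 3  ≥
a = 2, b = 0 ↦ 2  ≥
a = 2, b = 1 ↦ 2  ≥
a = 2, b = 2 ↦ 2  ≥
a = 2, b = 3 ↦ 2  ≥
a = 3, b = 0 ↦ 0  <
a = 3, b = 1 ↦ 0  <
a = 3, b = 2 ↦ 0  <
a = 3, b = 3 ↦ 0  <
So 12 of the 16 assignments meet the threshold.

12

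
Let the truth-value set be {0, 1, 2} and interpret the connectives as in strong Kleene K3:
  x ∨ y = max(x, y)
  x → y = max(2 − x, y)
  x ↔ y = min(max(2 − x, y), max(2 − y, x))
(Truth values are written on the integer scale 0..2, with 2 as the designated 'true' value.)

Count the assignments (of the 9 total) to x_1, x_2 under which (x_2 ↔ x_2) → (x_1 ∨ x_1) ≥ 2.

x_1 = 0, x_2 = 0 ↦ 0  <
x_1 = 0, x_2 = 1 ↦ 1  <
x_1 = 0, x_2 = 2 ↦ 0  <
x_1 = 1, x_2 = 0 ↦ 1  <
x_1 = 1, x_2 = 1 ↦ 1  <
x_1 = 1, x_2 = 2 ↦ 1  <
x_1 = 2, x_2 = 0 ↦ 2  ≥
x_1 = 2, x_2 = 1 ↦ 2  ≥
x_1 = 2, x_2 = 2 ↦ 2  ≥
So 3 of the 9 assignments meet the threshold.

3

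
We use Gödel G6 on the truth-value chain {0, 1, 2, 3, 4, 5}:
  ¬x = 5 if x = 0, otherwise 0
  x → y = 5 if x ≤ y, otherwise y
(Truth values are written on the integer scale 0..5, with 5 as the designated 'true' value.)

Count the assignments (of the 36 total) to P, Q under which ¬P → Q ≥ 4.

32

value 5: 31 assignments (counts)
value 4: 1 assignment (counts)
value 3: 1 assignment
value 2: 1 assignment
value 1: 1 assignment
value 0: 1 assignment
So 32 of the 36 assignments meet the threshold.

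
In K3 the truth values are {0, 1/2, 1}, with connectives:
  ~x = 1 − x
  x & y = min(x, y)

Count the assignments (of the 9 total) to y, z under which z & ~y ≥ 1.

1

y = 0, z = 0 ↦ 0  <
y = 0, z = 1/2 ↦ 1/2  <
y = 0, z = 1 ↦ 1  ≥
y = 1/2, z = 0 ↦ 0  <
y = 1/2, z = 1/2 ↦ 1/2  <
y = 1/2, z = 1 ↦ 1/2  <
y = 1, z = 0 ↦ 0  <
y = 1, z = 1/2 ↦ 0  <
y = 1, z = 1 ↦ 0  <
So 1 of the 9 assignments meets the threshold.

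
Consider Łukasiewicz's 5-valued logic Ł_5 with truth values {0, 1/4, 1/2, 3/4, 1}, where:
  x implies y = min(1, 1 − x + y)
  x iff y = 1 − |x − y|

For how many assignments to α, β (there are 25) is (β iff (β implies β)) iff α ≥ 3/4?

13

value 1: 5 assignments (counts)
value 3/4: 8 assignments (counts)
value 1/2: 6 assignments
value 1/4: 4 assignments
value 0: 2 assignments
So 13 of the 25 assignments meet the threshold.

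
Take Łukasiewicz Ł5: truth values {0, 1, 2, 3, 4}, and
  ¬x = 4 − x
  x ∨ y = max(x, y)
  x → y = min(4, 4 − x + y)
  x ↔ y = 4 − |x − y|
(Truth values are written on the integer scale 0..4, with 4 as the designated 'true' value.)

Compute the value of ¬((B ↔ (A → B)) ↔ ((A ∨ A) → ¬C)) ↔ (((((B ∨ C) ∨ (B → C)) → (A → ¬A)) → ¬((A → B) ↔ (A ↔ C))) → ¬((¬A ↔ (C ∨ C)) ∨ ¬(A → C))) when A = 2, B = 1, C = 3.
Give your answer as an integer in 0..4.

A → B = 2 → 1 = 3
B ↔ (A → B) = 1 ↔ 3 = 2
A ∨ A = 2 ∨ 2 = 2
¬C = ¬3 = 1
(A ∨ A) → ¬C = 2 → 1 = 3
(B ↔ (A → B)) ↔ ((A ∨ A) → ¬C) = 2 ↔ 3 = 3
¬((B ↔ (A → B)) ↔ ((A ∨ A) → ¬C)) = ¬3 = 1
B ∨ C = 1 ∨ 3 = 3
B → C = 1 → 3 = 4
(B ∨ C) ∨ (B → C) = 3 ∨ 4 = 4
¬A = ¬2 = 2
A → ¬A = 2 → 2 = 4
((B ∨ C) ∨ (B → C)) → (A → ¬A) = 4 → 4 = 4
A → B = 2 → 1 = 3
A ↔ C = 2 ↔ 3 = 3
(A → B) ↔ (A ↔ C) = 3 ↔ 3 = 4
¬((A → B) ↔ (A ↔ C)) = ¬4 = 0
(((B ∨ C) ∨ (B → C)) → (A → ¬A)) → ¬((A → B) ↔ (A ↔ C)) = 4 → 0 = 0
¬A = ¬2 = 2
C ∨ C = 3 ∨ 3 = 3
¬A ↔ (C ∨ C) = 2 ↔ 3 = 3
A → C = 2 → 3 = 4
¬(A → C) = ¬4 = 0
(¬A ↔ (C ∨ C)) ∨ ¬(A → C) = 3 ∨ 0 = 3
¬((¬A ↔ (C ∨ C)) ∨ ¬(A → C)) = ¬3 = 1
((((B ∨ C) ∨ (B → C)) → (A → ¬A)) → ¬((A → B) ↔ (A ↔ C))) → ¬((¬A ↔ (C ∨ C)) ∨ ¬(A → C)) = 0 → 1 = 4
¬((B ↔ (A → B)) ↔ ((A ∨ A) → ¬C)) ↔ (((((B ∨ C) ∨ (B → C)) → (A → ¬A)) → ¬((A → B) ↔ (A ↔ C))) → ¬((¬A ↔ (C ∨ C)) ∨ ¬(A → C))) = 1 ↔ 4 = 1

1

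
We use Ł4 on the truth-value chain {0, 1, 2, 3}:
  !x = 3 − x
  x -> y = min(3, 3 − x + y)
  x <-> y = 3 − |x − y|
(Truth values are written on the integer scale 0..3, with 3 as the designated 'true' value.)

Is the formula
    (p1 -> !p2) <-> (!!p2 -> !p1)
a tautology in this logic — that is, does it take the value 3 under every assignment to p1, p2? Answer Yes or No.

Yes

p1 = 0, p2 = 0 ↦ 3
p1 = 0, p2 = 1 ↦ 3
p1 = 0, p2 = 2 ↦ 3
p1 = 0, p2 = 3 ↦ 3
p1 = 1, p2 = 0 ↦ 3
p1 = 1, p2 = 1 ↦ 3
p1 = 1, p2 = 2 ↦ 3
p1 = 1, p2 = 3 ↦ 3
p1 = 2, p2 = 0 ↦ 3
p1 = 2, p2 = 1 ↦ 3
p1 = 2, p2 = 2 ↦ 3
p1 = 2, p2 = 3 ↦ 3
p1 = 3, p2 = 0 ↦ 3
p1 = 3, p2 = 1 ↦ 3
p1 = 3, p2 = 2 ↦ 3
p1 = 3, p2 = 3 ↦ 3
Every assignment gives a value ≥ 3.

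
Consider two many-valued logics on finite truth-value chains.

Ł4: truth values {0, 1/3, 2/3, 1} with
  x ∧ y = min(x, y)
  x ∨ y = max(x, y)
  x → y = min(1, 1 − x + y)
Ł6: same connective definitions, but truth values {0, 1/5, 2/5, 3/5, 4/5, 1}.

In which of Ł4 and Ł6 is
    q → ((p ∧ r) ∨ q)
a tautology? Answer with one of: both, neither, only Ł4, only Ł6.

both

In Ł4: every assignment gives 1 — tautology.
In Ł6: every assignment gives 1 — tautology.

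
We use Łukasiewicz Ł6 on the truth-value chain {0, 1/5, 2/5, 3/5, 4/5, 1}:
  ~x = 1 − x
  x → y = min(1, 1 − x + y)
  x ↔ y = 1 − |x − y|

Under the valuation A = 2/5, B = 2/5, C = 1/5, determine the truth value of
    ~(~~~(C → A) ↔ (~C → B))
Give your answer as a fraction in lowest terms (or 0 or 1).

C → A = 1/5 → 2/5 = 1
~(C → A) = ~1 = 0
~~(C → A) = ~0 = 1
~~~(C → A) = ~1 = 0
~C = ~1/5 = 4/5
~C → B = 4/5 → 2/5 = 3/5
~~~(C → A) ↔ (~C → B) = 0 ↔ 3/5 = 2/5
~(~~~(C → A) ↔ (~C → B)) = ~2/5 = 3/5

3/5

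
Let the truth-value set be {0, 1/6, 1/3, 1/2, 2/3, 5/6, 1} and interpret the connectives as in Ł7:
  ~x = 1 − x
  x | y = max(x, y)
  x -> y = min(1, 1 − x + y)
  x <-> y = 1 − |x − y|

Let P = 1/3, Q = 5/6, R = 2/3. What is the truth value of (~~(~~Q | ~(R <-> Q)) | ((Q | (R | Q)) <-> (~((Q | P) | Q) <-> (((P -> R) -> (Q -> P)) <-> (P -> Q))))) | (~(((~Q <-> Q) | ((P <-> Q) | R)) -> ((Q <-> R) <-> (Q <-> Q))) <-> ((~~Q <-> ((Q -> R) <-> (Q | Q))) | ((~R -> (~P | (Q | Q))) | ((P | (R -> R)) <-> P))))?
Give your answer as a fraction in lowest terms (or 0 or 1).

~Q = ~5/6 = 1/6
~~Q = ~1/6 = 5/6
R <-> Q = 2/3 <-> 5/6 = 5/6
~(R <-> Q) = ~5/6 = 1/6
~~Q | ~(R <-> Q) = 5/6 | 1/6 = 5/6
~(~~Q | ~(R <-> Q)) = ~5/6 = 1/6
~~(~~Q | ~(R <-> Q)) = ~1/6 = 5/6
R | Q = 2/3 | 5/6 = 5/6
Q | (R | Q) = 5/6 | 5/6 = 5/6
Q | P = 5/6 | 1/3 = 5/6
(Q | P) | Q = 5/6 | 5/6 = 5/6
~((Q | P) | Q) = ~5/6 = 1/6
P -> R = 1/3 -> 2/3 = 1
Q -> P = 5/6 -> 1/3 = 1/2
(P -> R) -> (Q -> P) = 1 -> 1/2 = 1/2
P -> Q = 1/3 -> 5/6 = 1
((P -> R) -> (Q -> P)) <-> (P -> Q) = 1/2 <-> 1 = 1/2
~((Q | P) | Q) <-> (((P -> R) -> (Q -> P)) <-> (P -> Q)) = 1/6 <-> 1/2 = 2/3
(Q | (R | Q)) <-> (~((Q | P) | Q) <-> (((P -> R) -> (Q -> P)) <-> (P -> Q))) = 5/6 <-> 2/3 = 5/6
~~(~~Q | ~(R <-> Q)) | ((Q | (R | Q)) <-> (~((Q | P) | Q) <-> (((P -> R) -> (Q -> P)) <-> (P -> Q)))) = 5/6 | 5/6 = 5/6
~Q = ~5/6 = 1/6
~Q <-> Q = 1/6 <-> 5/6 = 1/3
P <-> Q = 1/3 <-> 5/6 = 1/2
(P <-> Q) | R = 1/2 | 2/3 = 2/3
(~Q <-> Q) | ((P <-> Q) | R) = 1/3 | 2/3 = 2/3
Q <-> R = 5/6 <-> 2/3 = 5/6
Q <-> Q = 5/6 <-> 5/6 = 1
(Q <-> R) <-> (Q <-> Q) = 5/6 <-> 1 = 5/6
((~Q <-> Q) | ((P <-> Q) | R)) -> ((Q <-> R) <-> (Q <-> Q)) = 2/3 -> 5/6 = 1
~(((~Q <-> Q) | ((P <-> Q) | R)) -> ((Q <-> R) <-> (Q <-> Q))) = ~1 = 0
~Q = ~5/6 = 1/6
~~Q = ~1/6 = 5/6
Q -> R = 5/6 -> 2/3 = 5/6
Q | Q = 5/6 | 5/6 = 5/6
(Q -> R) <-> (Q | Q) = 5/6 <-> 5/6 = 1
~~Q <-> ((Q -> R) <-> (Q | Q)) = 5/6 <-> 1 = 5/6
~R = ~2/3 = 1/3
~P = ~1/3 = 2/3
Q | Q = 5/6 | 5/6 = 5/6
~P | (Q | Q) = 2/3 | 5/6 = 5/6
~R -> (~P | (Q | Q)) = 1/3 -> 5/6 = 1
R -> R = 2/3 -> 2/3 = 1
P | (R -> R) = 1/3 | 1 = 1
(P | (R -> R)) <-> P = 1 <-> 1/3 = 1/3
(~R -> (~P | (Q | Q))) | ((P | (R -> R)) <-> P) = 1 | 1/3 = 1
(~~Q <-> ((Q -> R) <-> (Q | Q))) | ((~R -> (~P | (Q | Q))) | ((P | (R -> R)) <-> P)) = 5/6 | 1 = 1
~(((~Q <-> Q) | ((P <-> Q) | R)) -> ((Q <-> R) <-> (Q <-> Q))) <-> ((~~Q <-> ((Q -> R) <-> (Q | Q))) | ((~R -> (~P | (Q | Q))) | ((P | (R -> R)) <-> P))) = 0 <-> 1 = 0
(~~(~~Q | ~(R <-> Q)) | ((Q | (R | Q)) <-> (~((Q | P) | Q) <-> (((P -> R) -> (Q -> P)) <-> (P -> Q))))) | (~(((~Q <-> Q) | ((P <-> Q) | R)) -> ((Q <-> R) <-> (Q <-> Q))) <-> ((~~Q <-> ((Q -> R) <-> (Q | Q))) | ((~R -> (~P | (Q | Q))) | ((P | (R -> R)) <-> P)))) = 5/6 | 0 = 5/6

5/6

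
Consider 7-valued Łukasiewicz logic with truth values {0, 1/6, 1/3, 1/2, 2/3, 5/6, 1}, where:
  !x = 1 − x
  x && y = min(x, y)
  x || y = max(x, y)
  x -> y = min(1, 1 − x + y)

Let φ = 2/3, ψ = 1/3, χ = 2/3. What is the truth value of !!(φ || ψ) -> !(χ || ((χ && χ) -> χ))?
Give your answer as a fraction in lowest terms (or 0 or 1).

1/3

φ || ψ = 2/3 || 1/3 = 2/3
!(φ || ψ) = !2/3 = 1/3
!!(φ || ψ) = !1/3 = 2/3
χ && χ = 2/3 && 2/3 = 2/3
(χ && χ) -> χ = 2/3 -> 2/3 = 1
χ || ((χ && χ) -> χ) = 2/3 || 1 = 1
!(χ || ((χ && χ) -> χ)) = !1 = 0
!!(φ || ψ) -> !(χ || ((χ && χ) -> χ)) = 2/3 -> 0 = 1/3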